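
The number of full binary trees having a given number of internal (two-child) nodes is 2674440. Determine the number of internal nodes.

Full binary trees with n internal nodes are counted by C_n. The Catalan number equal to 2674440 is C_14.

14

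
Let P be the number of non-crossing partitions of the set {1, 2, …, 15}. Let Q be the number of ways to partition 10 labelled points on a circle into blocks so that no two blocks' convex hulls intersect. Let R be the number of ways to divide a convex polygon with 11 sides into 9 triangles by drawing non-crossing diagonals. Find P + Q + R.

The non-crossing partitions of [15] form a lattice of size C_15. So P = C_15 = 9694845.
Non-crossing partitions of an n-element set are counted by C_n; here n = 10. So Q = C_10 = 16796.
A convex 11-gon is triangulated into 9 triangles, and the number of such triangulations is the Catalan number C_{11−2} = C_9. So R = C_9 = 4862.
P + Q + R = 9694845 + 16796 + 4862 = 9716503.

9716503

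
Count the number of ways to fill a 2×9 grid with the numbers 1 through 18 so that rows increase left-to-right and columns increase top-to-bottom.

Standard Young tableaux of shape 2×n are counted by C_n; here n = 9.
C_9 = C_8 · 2(2·8+1)/(8+2) = 1430 · 34/10 = 4862.

4862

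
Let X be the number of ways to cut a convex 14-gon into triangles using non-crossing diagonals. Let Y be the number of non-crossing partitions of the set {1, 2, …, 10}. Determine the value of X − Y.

191216

The number of triangulations of a 14-gon is the Catalan number C_12 (index = sides − 2). So X = C_12 = 208012.
The non-crossing partitions of [10] form a lattice of size C_10. So Y = C_10 = 16796.
X − Y = 208012 − 16796 = 191216.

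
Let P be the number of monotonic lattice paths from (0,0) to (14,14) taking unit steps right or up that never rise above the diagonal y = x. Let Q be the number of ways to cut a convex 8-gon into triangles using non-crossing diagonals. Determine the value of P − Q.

Monotone paths in an n×n grid that stay weakly below the diagonal are counted by C_n; here n = 14. So P = C_14 = 2674440.
A convex 8-gon is triangulated into 6 triangles, and the number of such triangulations is the Catalan number C_{8−2} = C_6. So Q = C_6 = 132.
P − Q = 2674440 − 132 = 2674308.

2674308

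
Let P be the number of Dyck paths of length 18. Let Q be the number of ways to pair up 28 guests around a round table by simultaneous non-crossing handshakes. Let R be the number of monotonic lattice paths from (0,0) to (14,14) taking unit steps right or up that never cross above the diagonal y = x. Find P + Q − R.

A Dyck path with 9 up-steps and 9 down-steps has semilength 9, so there are C_9 of them. So P = C_9 = 4862.
With 28 = 2·14 people, non-crossing handshake pairings are non-crossing perfect matchings on a circle, counted by C_14. So Q = C_14 = 2674440.
Sub-diagonal monotone paths from (0,0) to (14,14) biject with Dyck paths of semilength 14, giving C_14. So R = C_14 = 2674440.
P + Q − R = 4862 + 2674440 − 2674440 = 4862.

4862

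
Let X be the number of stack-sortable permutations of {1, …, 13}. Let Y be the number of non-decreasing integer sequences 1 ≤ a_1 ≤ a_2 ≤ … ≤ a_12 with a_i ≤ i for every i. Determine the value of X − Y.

By Knuth's characterisation, the stack-sortable permutations of length 13 are the 231-avoiders, numbering C_13. So X = C_13 = 742900.
Weakly increasing sequences with a_i ≤ i biject with Dyck paths of semilength 12, so there are C_12. So Y = C_12 = 208012.
X − Y = 742900 − 208012 = 534888.

534888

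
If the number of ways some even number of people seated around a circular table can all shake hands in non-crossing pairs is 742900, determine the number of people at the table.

26

Non-crossing handshake pairings of 2n people are counted by C_n. The Catalan number equal to 742900 is C_13.
So n = 13, and there are 2n = 26 people.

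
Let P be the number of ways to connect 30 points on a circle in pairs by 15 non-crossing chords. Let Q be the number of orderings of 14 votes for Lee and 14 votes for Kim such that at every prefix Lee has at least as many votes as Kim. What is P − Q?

7020405

Pairing 30 circle points by 15 non-crossing chords gives C_15 matchings. So P = C_15 = 9694845.
Reading a vote for the leader as '(' and for the other as ')' turns such a sequence into a balanced string of 14 pairs, so the count is C_14. So Q = C_14 = 2674440.
P − Q = 9694845 − 2674440 = 7020405.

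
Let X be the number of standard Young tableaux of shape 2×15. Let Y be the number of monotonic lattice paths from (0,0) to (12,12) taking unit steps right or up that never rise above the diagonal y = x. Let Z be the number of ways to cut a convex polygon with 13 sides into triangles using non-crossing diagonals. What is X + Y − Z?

9844071

Standard Young tableaux of shape 2×n are counted by C_n; here n = 15. So X = C_15 = 9694845.
Sub-diagonal monotone paths from (0,0) to (12,12) biject with Dyck paths of semilength 12, giving C_12. So Y = C_12 = 208012.
The number of triangulations of a 13-gon is the Catalan number C_11 (index = sides − 2). So Z = C_11 = 58786.
X + Y − Z = 9694845 + 208012 − 58786 = 9844071.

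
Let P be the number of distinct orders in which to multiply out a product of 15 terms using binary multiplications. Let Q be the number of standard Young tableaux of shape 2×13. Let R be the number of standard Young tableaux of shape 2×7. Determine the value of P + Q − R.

3416911

Ways to associate a product of 15 factors correspond to binary trees on 15 leaves, so the count is C_14. So P = C_14 = 2674440.
By the hook-length formula (or a Dyck-path bijection), SYT of shape 2×13 number C_13. So Q = C_13 = 742900.
By the hook-length formula (or a Dyck-path bijection), SYT of shape 2×7 number C_7. So R = C_7 = 429.
P + Q − R = 2674440 + 742900 − 429 = 3416911.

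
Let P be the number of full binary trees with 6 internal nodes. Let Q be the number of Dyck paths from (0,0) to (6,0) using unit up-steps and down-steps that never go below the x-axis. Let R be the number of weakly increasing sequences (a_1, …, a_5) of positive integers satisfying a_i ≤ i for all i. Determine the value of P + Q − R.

95

Full binary trees with n internal nodes are counted by C_n; here n = 6. So P = C_6 = 132.
A Dyck path with 3 up-steps and 3 down-steps has semilength 3, so there are C_3 of them. So Q = C_3 = 5.
Such sub-staircase sequences of length n are counted by C_n; here n = 5. So R = C_5 = 42.
P + Q − R = 132 + 5 − 42 = 95.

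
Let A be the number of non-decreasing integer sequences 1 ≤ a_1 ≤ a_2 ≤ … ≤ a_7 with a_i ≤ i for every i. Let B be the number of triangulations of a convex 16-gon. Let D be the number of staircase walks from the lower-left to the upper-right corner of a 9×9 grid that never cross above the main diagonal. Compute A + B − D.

2670007

Such sub-staircase sequences of length n are counted by C_n; here n = 7. So A = C_7 = 429.
The number of triangulations of a 16-gon is the Catalan number C_14 (index = sides − 2). So B = C_14 = 2674440.
Monotone paths in an n×n grid that stay weakly below the diagonal are counted by C_n; here n = 9. So D = C_9 = 4862.
A + B − D = 429 + 2674440 − 4862 = 2670007.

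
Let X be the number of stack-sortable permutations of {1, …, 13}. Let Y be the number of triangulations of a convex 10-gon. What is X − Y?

Stack-sortable permutations are exactly the 231-avoiding ones, counted by C_n; here n = 13. So X = C_13 = 742900.
The number of triangulations of a 10-gon is the Catalan number C_8 (index = sides − 2). So Y = C_8 = 1430.
X − Y = 742900 − 1430 = 741470.

741470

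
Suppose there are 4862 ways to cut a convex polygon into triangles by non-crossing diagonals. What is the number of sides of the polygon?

11

Triangulations of a convex m-gon are counted by C_{m−2}. Since C_9 = 4862, the index is 9.
So m − 2 = 9, giving m = 11 sides.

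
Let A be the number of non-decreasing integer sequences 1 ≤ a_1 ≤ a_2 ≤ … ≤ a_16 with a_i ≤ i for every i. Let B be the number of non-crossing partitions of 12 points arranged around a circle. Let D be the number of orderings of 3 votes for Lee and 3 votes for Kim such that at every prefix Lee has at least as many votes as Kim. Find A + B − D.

35565677

Weakly increasing sequences with a_i ≤ i biject with Dyck paths of semilength 16, so there are C_16. So A = C_16 = 35357670.
The non-crossing partitions of [12] form a lattice of size C_12. So B = C_12 = 208012.
Ballot sequences with n votes each where one side never trails are Dyck words, counted by C_n; here n = 3. So D = C_3 = 5.
A + B − D = 35357670 + 208012 − 5 = 35565677.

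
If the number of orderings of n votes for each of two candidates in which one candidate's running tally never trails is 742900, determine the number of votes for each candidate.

13

Such ballot sequences with n votes each are counted by C_n. The Catalan number equal to 742900 is C_13.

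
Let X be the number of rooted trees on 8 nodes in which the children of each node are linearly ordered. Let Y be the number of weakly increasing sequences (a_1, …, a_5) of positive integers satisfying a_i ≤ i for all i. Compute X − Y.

387

Rooted ordered (plane) trees on m nodes have m−1 edges and are counted by C_{m−1}; m = 8 gives C_7. So X = C_7 = 429.
Weakly increasing sequences with a_i ≤ i biject with Dyck paths of semilength 5, so there are C_5. So Y = C_5 = 42.
X − Y = 429 − 42 = 387.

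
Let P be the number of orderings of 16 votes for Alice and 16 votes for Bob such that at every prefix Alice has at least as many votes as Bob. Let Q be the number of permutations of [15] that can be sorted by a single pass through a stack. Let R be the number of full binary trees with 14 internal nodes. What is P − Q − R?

Reading a vote for the leader as '(' and for the other as ')' turns such a sequence into a balanced string of 16 pairs, so the count is C_16. So P = C_16 = 35357670.
By Knuth's characterisation, the stack-sortable permutations of length 15 are the 231-avoiders, numbering C_15. So Q = C_15 = 9694845.
The number of full binary trees on 14 internal nodes is the Catalan number C_14. So R = C_14 = 2674440.
P − Q − R = 35357670 − 9694845 − 2674440 = 22988385.

22988385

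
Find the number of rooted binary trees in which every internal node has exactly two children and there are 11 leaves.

A full binary tree with L leaves has L−1 internal nodes and is counted by C_{L−1}; L = 11 gives C_10.
C_10 = C_9 · 2(2·9+1)/(9+2) = 4862 · 38/11 = 16796.

16796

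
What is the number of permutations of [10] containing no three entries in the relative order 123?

For any fixed pattern of length 3, the pattern-avoiding permutations of [10] number C_10.
C_10 = C(20,10)/11 = 184756/11 = 16796.

16796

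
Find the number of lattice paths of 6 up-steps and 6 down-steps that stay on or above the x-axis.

132

Paths of 6 up- and 6 down-steps that never dip below the axis are Dyck paths; their count is C_6.
C_6 = C(12,6)/7 = 924/7 = 132.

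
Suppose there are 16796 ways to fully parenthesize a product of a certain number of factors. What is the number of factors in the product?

11

Parenthesizations of m factors are counted by C_{m−1}. The Catalan number equal to 16796 is C_10.
So the index is 10, and the number of factors is 10 + 1 = 11.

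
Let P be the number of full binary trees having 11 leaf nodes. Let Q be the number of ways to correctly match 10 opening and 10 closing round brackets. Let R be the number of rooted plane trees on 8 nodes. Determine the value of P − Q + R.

A full binary tree with L leaves has L−1 internal nodes and is counted by C_{L−1}; L = 11 gives C_10. So P = C_10 = 16796.
A balanced arrangement of 10 bracket pairs is a Dyck word of semilength 10, so the count is C_10. So Q = C_10 = 16796.
A rooted plane tree on 8 nodes has 7 edges, and such trees are counted by C_7. So R = C_7 = 429.
P − Q + R = 16796 − 16796 + 429 = 429.

429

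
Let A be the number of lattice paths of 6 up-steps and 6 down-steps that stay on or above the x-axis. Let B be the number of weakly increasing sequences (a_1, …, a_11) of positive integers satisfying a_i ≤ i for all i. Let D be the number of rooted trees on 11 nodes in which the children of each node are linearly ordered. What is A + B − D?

42122

Paths of 6 up- and 6 down-steps that never dip below the axis are Dyck paths; their count is C_6. So A = C_6 = 132.
Weakly increasing sequences with a_i ≤ i biject with Dyck paths of semilength 11, so there are C_11. So B = C_11 = 58786.
A rooted plane tree on 11 nodes has 10 edges, and such trees are counted by C_10. So D = C_10 = 16796.
A + B − D = 132 + 58786 − 16796 = 42122.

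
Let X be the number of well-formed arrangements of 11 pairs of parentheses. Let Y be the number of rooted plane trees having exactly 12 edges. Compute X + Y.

With 11 pairs the number of balanced bracket strings is the Catalan number C_11. So X = C_11 = 58786.
Rooted ordered trees with n edges are counted by C_n; here n = 12. So Y = C_12 = 208012.
X + Y = 58786 + 208012 = 266798.

266798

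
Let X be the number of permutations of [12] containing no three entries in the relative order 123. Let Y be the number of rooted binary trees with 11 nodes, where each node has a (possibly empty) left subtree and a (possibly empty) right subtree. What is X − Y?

149226

Permutations of [n] avoiding any single length-3 pattern are counted by C_n; here n = 12. So X = C_12 = 208012.
Rooted binary trees with 11 nodes (each child slot possibly empty) number C_11. So Y = C_11 = 58786.
X − Y = 208012 − 58786 = 149226.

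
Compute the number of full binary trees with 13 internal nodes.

Full binary trees with n internal nodes are counted by C_n; here n = 13.
C_13 = C(26,13)/14 = 10400600/14 = 742900.

742900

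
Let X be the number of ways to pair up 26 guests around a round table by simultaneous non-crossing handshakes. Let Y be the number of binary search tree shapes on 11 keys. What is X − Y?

684114

Non-crossing handshake pairings of 2n people are counted by C_n; 26 people gives n = 13. So X = C_13 = 742900.
There are C_n binary search tree shapes on n keys; with n = 11 that is C_11. So Y = C_11 = 58786.
X − Y = 742900 − 58786 = 684114.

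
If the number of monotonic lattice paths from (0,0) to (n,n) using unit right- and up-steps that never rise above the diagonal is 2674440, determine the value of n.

Such diagonal-avoiding paths in an n×n grid are counted by C_n, and C_14 = 2674440.

14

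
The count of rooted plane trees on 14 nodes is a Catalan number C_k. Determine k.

A rooted plane tree on 14 nodes has 13 edges, and such trees are counted by C_13.

13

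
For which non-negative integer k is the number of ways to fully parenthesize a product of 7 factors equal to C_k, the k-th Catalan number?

6

Parenthesizations of m factors correspond to full binary trees with m leaves, counted by C_{m−1}; m = 7 gives C_6.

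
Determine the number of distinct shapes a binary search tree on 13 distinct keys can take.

Binary trees (left/right distinguished) on n nodes are counted by C_n; here n = 13.
C_13 = 742900.

742900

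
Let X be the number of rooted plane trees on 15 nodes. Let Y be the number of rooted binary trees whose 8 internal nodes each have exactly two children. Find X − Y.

2673010

A rooted plane tree on 15 nodes has 14 edges, and such trees are counted by C_14. So X = C_14 = 2674440.
The number of full binary trees on 8 internal nodes is the Catalan number C_8. So Y = C_8 = 1430.
X − Y = 2674440 − 1430 = 2673010.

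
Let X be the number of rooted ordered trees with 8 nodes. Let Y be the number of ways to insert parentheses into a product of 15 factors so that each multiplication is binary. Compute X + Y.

A rooted plane tree on 8 nodes has 7 edges, and such trees are counted by C_7. So X = C_7 = 429.
Ways to associate a product of 15 factors correspond to binary trees on 15 leaves, so the count is C_14. So Y = C_14 = 2674440.
X + Y = 429 + 2674440 = 2674869.

2674869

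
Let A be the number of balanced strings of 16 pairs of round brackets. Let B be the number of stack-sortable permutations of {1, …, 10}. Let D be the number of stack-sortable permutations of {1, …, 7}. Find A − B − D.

35340445

A balanced arrangement of 16 bracket pairs is a Dyck word of semilength 16, so the count is C_16. So A = C_16 = 35357670.
By Knuth's characterisation, the stack-sortable permutations of length 10 are the 231-avoiders, numbering C_10. So B = C_10 = 16796.
Stack-sortable permutations are exactly the 231-avoiding ones, counted by C_n; here n = 7. So D = C_7 = 429.
A − B − D = 35357670 − 16796 − 429 = 35340445.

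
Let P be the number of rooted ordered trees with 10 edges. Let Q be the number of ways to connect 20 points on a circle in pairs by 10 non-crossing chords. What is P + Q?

33592

A rooted plane tree with 10 edges has 11 nodes, and the count is C_10. So P = C_10 = 16796.
Non-crossing perfect matchings of 2n points on a circle are counted by C_n; with 20 points, n = 10. So Q = C_10 = 16796.
P + Q = 16796 + 16796 = 33592.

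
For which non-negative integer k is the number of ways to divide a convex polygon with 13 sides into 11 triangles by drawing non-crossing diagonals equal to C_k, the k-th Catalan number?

The number of triangulations of a 13-gon is the Catalan number C_11 (index = sides − 2).

11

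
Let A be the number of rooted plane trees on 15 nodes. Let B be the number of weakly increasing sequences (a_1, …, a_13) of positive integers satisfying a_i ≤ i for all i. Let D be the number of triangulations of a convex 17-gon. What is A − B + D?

11626385

A rooted plane tree on 15 nodes has 14 edges, and such trees are counted by C_14. So A = C_14 = 2674440.
Such sub-staircase sequences of length n are counted by C_n; here n = 13. So B = C_13 = 742900.
Triangulations of a convex m-gon are counted by C_{m−2}; with m = 17 this is C_15. So D = C_15 = 9694845.
A − B + D = 2674440 − 742900 + 9694845 = 11626385.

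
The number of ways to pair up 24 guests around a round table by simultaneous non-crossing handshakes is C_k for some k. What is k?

Non-crossing handshake pairings of 2n people are counted by C_n; 24 people gives n = 12.

12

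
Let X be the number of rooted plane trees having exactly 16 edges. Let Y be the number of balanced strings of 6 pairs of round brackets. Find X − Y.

A rooted plane tree with 16 edges has 17 nodes, and the count is C_16. So X = C_16 = 35357670.
A balanced arrangement of 6 bracket pairs is a Dyck word of semilength 6, so the count is C_6. So Y = C_6 = 132.
X − Y = 35357670 − 132 = 35357538.

35357538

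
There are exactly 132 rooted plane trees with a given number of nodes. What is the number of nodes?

7

Rooted ordered trees on m nodes are counted by C_{m−1}. Since C_6 = 132, the index is 6.
So the index is 6, and the number of nodes is 6 + 1 = 7.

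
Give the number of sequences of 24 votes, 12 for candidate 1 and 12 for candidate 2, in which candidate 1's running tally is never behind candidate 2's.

208012

Ballot sequences with n votes each where one side never trails are Dyck words, counted by C_n; here n = 12.
C_12 = 208012.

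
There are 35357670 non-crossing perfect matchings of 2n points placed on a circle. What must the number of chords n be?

16

Non-crossing pairings of 2n points on a circle are counted by C_n, and C_16 = 35357670.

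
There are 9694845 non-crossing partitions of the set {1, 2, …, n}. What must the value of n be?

Non-crossing partitions of [n] are counted by C_n. The Catalan number equal to 9694845 is C_15.

15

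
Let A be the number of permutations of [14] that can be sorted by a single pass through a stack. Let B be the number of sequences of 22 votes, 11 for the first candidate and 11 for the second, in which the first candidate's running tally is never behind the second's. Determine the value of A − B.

By Knuth's characterisation, the stack-sortable permutations of length 14 are the 231-avoiders, numbering C_14. So A = C_14 = 2674440.
Ballot sequences with n votes each where one side never trails are Dyck words, counted by C_n; here n = 11. So B = C_11 = 58786.
A − B = 2674440 − 58786 = 2615654.

2615654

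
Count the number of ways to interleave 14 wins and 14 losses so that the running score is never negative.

2674440

Reading a vote for the leader as '(' and for the other as ')' turns such a sequence into a balanced string of 14 pairs, so the count is C_14.
C_14 = 2674440.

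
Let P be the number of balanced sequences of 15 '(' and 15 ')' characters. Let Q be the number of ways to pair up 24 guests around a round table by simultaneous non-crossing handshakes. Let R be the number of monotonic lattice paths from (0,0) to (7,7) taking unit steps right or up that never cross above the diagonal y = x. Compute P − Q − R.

9486404

With 15 pairs the number of balanced bracket strings is the Catalan number C_15. So P = C_15 = 9694845.
Non-crossing handshake pairings of 2n people are counted by C_n; 24 people gives n = 12. So Q = C_12 = 208012.
Sub-diagonal monotone paths from (0,0) to (7,7) biject with Dyck paths of semilength 7, giving C_7. So R = C_7 = 429.
P − Q − R = 9694845 − 208012 − 429 = 9486404.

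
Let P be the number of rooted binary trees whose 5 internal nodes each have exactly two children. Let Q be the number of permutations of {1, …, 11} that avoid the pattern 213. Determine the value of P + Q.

58828

Full binary trees with n internal nodes are counted by C_n; here n = 5. So P = C_5 = 42.
Permutations of [n] avoiding any single length-3 pattern are counted by C_n; here n = 11. So Q = C_11 = 58786.
P + Q = 42 + 58786 = 58828.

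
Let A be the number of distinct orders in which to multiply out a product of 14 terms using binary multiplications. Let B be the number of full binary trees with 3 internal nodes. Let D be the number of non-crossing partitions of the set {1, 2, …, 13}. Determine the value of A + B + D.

1485805

Parenthesizations of m factors correspond to full binary trees with m leaves, counted by C_{m−1}; m = 14 gives C_13. So A = C_13 = 742900.
The number of full binary trees on 3 internal nodes is the Catalan number C_3. So B = C_3 = 5.
Non-crossing partitions of an n-element set are counted by C_n; here n = 13. So D = C_13 = 742900.
A + B + D = 742900 + 5 + 742900 = 1485805.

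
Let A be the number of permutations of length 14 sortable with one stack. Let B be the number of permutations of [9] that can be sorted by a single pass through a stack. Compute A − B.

By Knuth's characterisation, the stack-sortable permutations of length 14 are the 231-avoiders, numbering C_14. So A = C_14 = 2674440.
Stack-sortable permutations are exactly the 231-avoiding ones, counted by C_n; here n = 9. So B = C_9 = 4862.
A − B = 2674440 − 4862 = 2669578.

2669578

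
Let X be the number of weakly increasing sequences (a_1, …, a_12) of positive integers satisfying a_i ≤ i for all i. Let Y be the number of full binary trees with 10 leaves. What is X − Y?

203150

Such sub-staircase sequences of length n are counted by C_n; here n = 12. So X = C_12 = 208012.
Full binary trees with 10 leaves have 10−1 = 9 internal nodes, so there are C_9 of them. So Y = C_9 = 4862.
X − Y = 208012 − 4862 = 203150.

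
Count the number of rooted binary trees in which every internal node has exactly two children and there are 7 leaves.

132

A full binary tree with L leaves has L−1 internal nodes and is counted by C_{L−1}; L = 7 gives C_6.
C_6 = C(12,6)/7 = 924/7 = 132.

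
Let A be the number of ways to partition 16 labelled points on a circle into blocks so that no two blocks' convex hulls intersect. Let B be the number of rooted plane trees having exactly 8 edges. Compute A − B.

35356240

The non-crossing partitions of [16] form a lattice of size C_16. So A = C_16 = 35357670.
Rooted ordered trees with n edges are counted by C_n; here n = 8. So B = C_8 = 1430.
A − B = 35357670 − 1430 = 35356240.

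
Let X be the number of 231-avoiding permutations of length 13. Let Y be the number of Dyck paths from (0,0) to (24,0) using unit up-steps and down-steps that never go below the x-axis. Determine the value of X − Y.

534888

Permutations of [n] avoiding any single length-3 pattern are counted by C_n; here n = 13. So X = C_13 = 742900.
Paths of 12 up- and 12 down-steps that never dip below the axis are Dyck paths; their count is C_12. So Y = C_12 = 208012.
X − Y = 742900 − 208012 = 534888.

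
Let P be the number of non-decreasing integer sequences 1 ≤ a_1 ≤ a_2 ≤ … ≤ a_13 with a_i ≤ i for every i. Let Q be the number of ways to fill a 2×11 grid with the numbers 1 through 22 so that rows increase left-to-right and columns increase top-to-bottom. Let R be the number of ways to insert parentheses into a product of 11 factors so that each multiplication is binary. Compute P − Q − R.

667318

Weakly increasing sequences with a_i ≤ i biject with Dyck paths of semilength 13, so there are C_13. So P = C_13 = 742900.
By the hook-length formula (or a Dyck-path bijection), SYT of shape 2×11 number C_11. So Q = C_11 = 58786.
Parenthesizations of m factors correspond to full binary trees with m leaves, counted by C_{m−1}; m = 11 gives C_10. So R = C_10 = 16796.
P − Q − R = 742900 − 58786 − 16796 = 667318.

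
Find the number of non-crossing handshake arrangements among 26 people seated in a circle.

742900

Non-crossing handshake pairings of 2n people are counted by C_n; 26 people gives n = 13.
C_13 = C(26,13)/14 = 10400600/14 = 742900.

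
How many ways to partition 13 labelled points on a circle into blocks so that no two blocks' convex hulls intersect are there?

742900

Non-crossing partitions of an n-element set are counted by C_n; here n = 13.
C_13 = C(26,13)/14 = 10400600/14 = 742900.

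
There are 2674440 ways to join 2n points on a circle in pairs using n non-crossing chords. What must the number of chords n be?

Non-crossing pairings of 2n points on a circle are counted by C_n, and C_14 = 2674440.

14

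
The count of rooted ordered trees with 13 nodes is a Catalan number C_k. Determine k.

A rooted plane tree on 13 nodes has 12 edges, and such trees are counted by C_12.

12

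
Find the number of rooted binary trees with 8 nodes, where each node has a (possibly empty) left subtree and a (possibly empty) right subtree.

Rooted binary trees with 8 nodes (each child slot possibly empty) number C_8.
C_8 = C(16,8)/9 = 12870/9 = 1430.

1430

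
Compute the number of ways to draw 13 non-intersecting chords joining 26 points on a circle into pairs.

742900

Pairing 26 circle points by 13 non-crossing chords gives C_13 matchings.
C_13 = 742900.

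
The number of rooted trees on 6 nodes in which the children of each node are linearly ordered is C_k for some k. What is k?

Rooted ordered (plane) trees on m nodes have m−1 edges and are counted by C_{m−1}; m = 6 gives C_5.

5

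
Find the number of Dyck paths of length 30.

9694845

A Dyck path with 15 up-steps and 15 down-steps has semilength 15, so there are C_15 of them.
C_15 = C(30,15)/16 = 155117520/16 = 9694845.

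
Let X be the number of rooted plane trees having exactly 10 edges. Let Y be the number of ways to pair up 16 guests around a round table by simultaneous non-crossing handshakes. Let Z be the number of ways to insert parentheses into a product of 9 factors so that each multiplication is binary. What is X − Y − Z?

13936

A rooted plane tree with 10 edges has 11 nodes, and the count is C_10. So X = C_10 = 16796.
With 16 = 2·8 people, non-crossing handshake pairings are non-crossing perfect matchings on a circle, counted by C_8. So Y = C_8 = 1430.
Ways to associate a product of 9 factors correspond to binary trees on 9 leaves, so the count is C_8. So Z = C_8 = 1430.
X − Y − Z = 16796 − 1430 − 1430 = 13936.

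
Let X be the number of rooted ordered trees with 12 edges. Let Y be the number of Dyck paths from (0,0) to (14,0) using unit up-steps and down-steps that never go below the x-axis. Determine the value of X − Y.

Rooted ordered trees with n edges are counted by C_n; here n = 12. So X = C_12 = 208012.
A Dyck path with 7 up-steps and 7 down-steps has semilength 7, so there are C_7 of them. So Y = C_7 = 429.
X − Y = 208012 − 429 = 207583.

207583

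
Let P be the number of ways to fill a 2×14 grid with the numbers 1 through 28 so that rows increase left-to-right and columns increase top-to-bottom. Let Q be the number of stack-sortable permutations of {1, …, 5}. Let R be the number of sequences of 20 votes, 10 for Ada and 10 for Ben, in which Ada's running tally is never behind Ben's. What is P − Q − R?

2657602

Standard Young tableaux of shape 2×n are counted by C_n; here n = 14. So P = C_14 = 2674440.
By Knuth's characterisation, the stack-sortable permutations of length 5 are the 231-avoiders, numbering C_5. So Q = C_5 = 42.
Ballot sequences with n votes each where one side never trails are Dyck words, counted by C_n; here n = 10. So R = C_10 = 16796.
P − Q − R = 2674440 − 42 − 16796 = 2657602.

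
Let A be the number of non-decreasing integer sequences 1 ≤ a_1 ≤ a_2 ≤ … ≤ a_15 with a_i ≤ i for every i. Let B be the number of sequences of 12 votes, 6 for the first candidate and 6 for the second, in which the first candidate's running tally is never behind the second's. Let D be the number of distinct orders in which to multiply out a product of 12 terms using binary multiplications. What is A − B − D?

Such sub-staircase sequences of length n are counted by C_n; here n = 15. So A = C_15 = 9694845.
Reading a vote for the leader as '(' and for the other as ')' turns such a sequence into a balanced string of 6 pairs, so the count is C_6. So B = C_6 = 132.
Ways to associate a product of 12 factors correspond to binary trees on 12 leaves, so the count is C_11. So D = C_11 = 58786.
A − B − D = 9694845 − 132 − 58786 = 9635927.

9635927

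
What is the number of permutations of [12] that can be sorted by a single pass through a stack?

Stack-sortable permutations are exactly the 231-avoiding ones, counted by C_n; here n = 12.
C_12 = C(24,12)/13 = 2704156/13 = 208012.

208012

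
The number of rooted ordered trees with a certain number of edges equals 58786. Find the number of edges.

11

Rooted ordered trees with n edges are counted by C_n; 58786 = C_11.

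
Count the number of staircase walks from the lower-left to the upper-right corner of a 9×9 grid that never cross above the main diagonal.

Sub-diagonal monotone paths from (0,0) to (9,9) biject with Dyck paths of semilength 9, giving C_9.
C_9 = C(18,9)/10 = 48620/10 = 4862.

4862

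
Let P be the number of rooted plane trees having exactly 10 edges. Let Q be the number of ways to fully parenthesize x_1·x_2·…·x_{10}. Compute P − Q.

A rooted plane tree with 10 edges has 11 nodes, and the count is C_10. So P = C_10 = 16796.
Parenthesizations of m factors correspond to full binary trees with m leaves, counted by C_{m−1}; m = 10 gives C_9. So Q = C_9 = 4862.
P − Q = 16796 − 4862 = 11934.

11934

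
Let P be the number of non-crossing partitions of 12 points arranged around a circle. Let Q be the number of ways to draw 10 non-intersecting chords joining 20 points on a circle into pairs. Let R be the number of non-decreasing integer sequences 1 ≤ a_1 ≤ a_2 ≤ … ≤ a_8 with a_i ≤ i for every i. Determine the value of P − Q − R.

The non-crossing partitions of [12] form a lattice of size C_12. So P = C_12 = 208012.
Pairing 20 circle points by 10 non-crossing chords gives C_10 matchings. So Q = C_10 = 16796.
Such sub-staircase sequences of length n are counted by C_n; here n = 8. So R = C_8 = 1430.
P − Q − R = 208012 − 16796 − 1430 = 189786.

189786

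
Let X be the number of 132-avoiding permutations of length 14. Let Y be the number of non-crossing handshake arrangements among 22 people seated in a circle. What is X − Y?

2615654

Permutations of [n] avoiding any single length-3 pattern are counted by C_n; here n = 14. So X = C_14 = 2674440.
With 22 = 2·11 people, non-crossing handshake pairings are non-crossing perfect matchings on a circle, counted by C_11. So Y = C_11 = 58786.
X − Y = 2674440 − 58786 = 2615654.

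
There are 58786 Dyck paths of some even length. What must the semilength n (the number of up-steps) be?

Dyck paths of semilength n are counted by C_n. Since C_11 = 58786, the index is 11.

11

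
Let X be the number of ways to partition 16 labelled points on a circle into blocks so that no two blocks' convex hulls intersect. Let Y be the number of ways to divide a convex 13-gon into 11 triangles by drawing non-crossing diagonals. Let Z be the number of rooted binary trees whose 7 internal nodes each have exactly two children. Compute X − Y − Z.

35298455

The non-crossing partitions of [16] form a lattice of size C_16. So X = C_16 = 35357670.
A convex 13-gon is triangulated into 11 triangles, and the number of such triangulations is the Catalan number C_{13−2} = C_11. So Y = C_11 = 58786.
Full binary trees with n internal nodes are counted by C_n; here n = 7. So Z = C_7 = 429.
X − Y − Z = 35357670 − 58786 − 429 = 35298455.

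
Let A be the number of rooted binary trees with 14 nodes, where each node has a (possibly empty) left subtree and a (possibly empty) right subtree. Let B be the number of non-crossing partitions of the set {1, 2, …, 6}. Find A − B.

Binary trees (left/right distinguished) on n nodes are counted by C_n; here n = 14. So A = C_14 = 2674440.
The non-crossing partitions of [6] form a lattice of size C_6. So B = C_6 = 132.
A − B = 2674440 − 132 = 2674308.

2674308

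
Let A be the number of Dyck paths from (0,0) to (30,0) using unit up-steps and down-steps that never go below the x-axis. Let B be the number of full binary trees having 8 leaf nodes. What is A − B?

Paths of 15 up- and 15 down-steps that never dip below the axis are Dyck paths; their count is C_15. So A = C_15 = 9694845.
Full binary trees with 8 leaves have 8−1 = 7 internal nodes, so there are C_7 of them. So B = C_7 = 429.
A − B = 9694845 − 429 = 9694416.

9694416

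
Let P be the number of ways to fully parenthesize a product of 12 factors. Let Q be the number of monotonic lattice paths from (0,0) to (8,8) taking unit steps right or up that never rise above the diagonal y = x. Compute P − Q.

57356

Parenthesizations of m factors correspond to full binary trees with m leaves, counted by C_{m−1}; m = 12 gives C_11. So P = C_11 = 58786.
Monotone paths in an n×n grid that stay weakly below the diagonal are counted by C_n; here n = 8. So Q = C_8 = 1430.
P − Q = 58786 − 1430 = 57356.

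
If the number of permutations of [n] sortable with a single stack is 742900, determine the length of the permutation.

Stack-sortable permutations of [n] are counted by C_n. The Catalan number equal to 742900 is C_13.

13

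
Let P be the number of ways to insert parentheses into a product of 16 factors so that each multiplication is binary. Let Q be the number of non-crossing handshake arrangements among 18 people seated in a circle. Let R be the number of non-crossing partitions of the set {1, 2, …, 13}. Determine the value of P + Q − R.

8956807

Ways to associate a product of 16 factors correspond to binary trees on 16 leaves, so the count is C_15. So P = C_15 = 9694845.
Non-crossing handshake pairings of 2n people are counted by C_n; 18 people gives n = 9. So Q = C_9 = 4862.
The non-crossing partitions of [13] form a lattice of size C_13. So R = C_13 = 742900.
P + Q − R = 9694845 + 4862 − 742900 = 8956807.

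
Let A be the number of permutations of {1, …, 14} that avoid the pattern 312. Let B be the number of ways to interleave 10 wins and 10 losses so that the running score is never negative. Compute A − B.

Permutations of [n] avoiding any single length-3 pattern are counted by C_n; here n = 14. So A = C_14 = 2674440.
Ballot sequences with n votes each where one side never trails are Dyck words, counted by C_n; here n = 10. So B = C_10 = 16796.
A − B = 2674440 − 16796 = 2657644.

2657644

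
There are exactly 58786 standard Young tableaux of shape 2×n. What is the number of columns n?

11

Standard Young tableaux of shape 2×n are counted by C_n. Since C_11 = 58786, the index is 11.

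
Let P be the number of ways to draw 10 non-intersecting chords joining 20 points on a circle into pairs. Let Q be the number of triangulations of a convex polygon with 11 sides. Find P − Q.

11934

Non-crossing perfect matchings of 2n points on a circle are counted by C_n; with 20 points, n = 10. So P = C_10 = 16796.
Triangulations of a convex m-gon are counted by C_{m−2}; with m = 11 this is C_9. So Q = C_9 = 4862.
P − Q = 16796 − 4862 = 11934.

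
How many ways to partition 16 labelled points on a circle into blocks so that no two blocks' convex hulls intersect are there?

35357670

The non-crossing partitions of [16] form a lattice of size C_16.
C_16 = C(32,16)/17 = 601080390/17 = 35357670.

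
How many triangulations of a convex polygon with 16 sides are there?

The number of triangulations of a 16-gon is the Catalan number C_14 (index = sides − 2).
C_14 = C_13 · 2(2·13+1)/(13+2) = 742900 · 54/15 = 2674440.

2674440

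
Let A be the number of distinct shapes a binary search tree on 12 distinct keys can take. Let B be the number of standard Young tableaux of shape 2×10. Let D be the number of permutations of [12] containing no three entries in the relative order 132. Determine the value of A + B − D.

Binary trees (left/right distinguished) on n nodes are counted by C_n; here n = 12. So A = C_12 = 208012.
By the hook-length formula (or a Dyck-path bijection), SYT of shape 2×10 number C_10. So B = C_10 = 16796.
Permutations of [n] avoiding any single length-3 pattern are counted by C_n; here n = 12. So D = C_12 = 208012.
A + B − D = 208012 + 16796 − 208012 = 16796.

16796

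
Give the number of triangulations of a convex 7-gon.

42

A convex 7-gon is triangulated into 5 triangles, and the number of such triangulations is the Catalan number C_{7−2} = C_5.
C_5 = C(10,5)/6 = 252/6 = 42.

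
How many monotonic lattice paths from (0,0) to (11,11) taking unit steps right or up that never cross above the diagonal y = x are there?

Sub-diagonal monotone paths from (0,0) to (11,11) biject with Dyck paths of semilength 11, giving C_11.
C_11 = C_10 · 2(2·10+1)/(10+2) = 16796 · 42/12 = 58786.

58786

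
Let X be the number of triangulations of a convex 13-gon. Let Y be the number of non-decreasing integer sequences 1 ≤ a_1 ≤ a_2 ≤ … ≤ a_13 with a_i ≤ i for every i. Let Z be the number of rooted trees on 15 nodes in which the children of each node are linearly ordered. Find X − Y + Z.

The number of triangulations of a 13-gon is the Catalan number C_11 (index = sides − 2). So X = C_11 = 58786.
Weakly increasing sequences with a_i ≤ i biject with Dyck paths of semilength 13, so there are C_13. So Y = C_13 = 742900.
Rooted ordered (plane) trees on m nodes have m−1 edges and are counted by C_{m−1}; m = 15 gives C_14. So Z = C_14 = 2674440.
X − Y + Z = 58786 − 742900 + 2674440 = 1990326.

1990326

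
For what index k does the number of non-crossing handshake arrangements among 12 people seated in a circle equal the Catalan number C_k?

6

Non-crossing handshake pairings of 2n people are counted by C_n; 12 people gives n = 6.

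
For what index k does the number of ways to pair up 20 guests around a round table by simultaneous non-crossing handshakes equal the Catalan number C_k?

10

Non-crossing handshake pairings of 2n people are counted by C_n; 20 people gives n = 10.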